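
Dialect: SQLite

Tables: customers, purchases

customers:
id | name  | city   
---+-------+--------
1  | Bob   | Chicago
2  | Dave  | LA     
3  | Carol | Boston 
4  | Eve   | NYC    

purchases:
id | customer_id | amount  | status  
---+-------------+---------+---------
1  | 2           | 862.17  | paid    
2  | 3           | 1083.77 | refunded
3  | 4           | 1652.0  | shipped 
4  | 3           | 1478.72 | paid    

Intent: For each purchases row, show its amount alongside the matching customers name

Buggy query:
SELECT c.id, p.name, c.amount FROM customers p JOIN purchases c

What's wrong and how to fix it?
Bug: JOIN with no ON clause produces a cartesian product; every purchases row pairs with every customers row

Fix: Add ON c.customer_id = p.id to the JOIN

Corrected query:
SELECT c.id, p.name, c.amount FROM customers p JOIN purchases c ON c.customer_id = p.id

Result:
id | name  | amount 
---+-------+--------
1  | Dave  | 862.17 
2  | Carol | 1083.77
3  | Eve   | 1652   
4  | Carol | 1478.72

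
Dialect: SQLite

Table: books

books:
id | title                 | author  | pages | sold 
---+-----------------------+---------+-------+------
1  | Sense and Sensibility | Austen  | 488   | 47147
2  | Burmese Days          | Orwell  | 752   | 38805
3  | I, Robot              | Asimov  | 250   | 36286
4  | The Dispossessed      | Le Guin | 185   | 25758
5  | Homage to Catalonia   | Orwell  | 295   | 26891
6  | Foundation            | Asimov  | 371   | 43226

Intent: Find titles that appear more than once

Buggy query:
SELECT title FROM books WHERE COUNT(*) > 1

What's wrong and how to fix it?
Bug: WHERE can't reference COUNT(*); aggregates are computed after WHERE

Fix: Group first, then use HAVING for the count condition

Corrected query:
SELECT title FROM books GROUP BY title HAVING COUNT(*) > 1

Result:
(no rows)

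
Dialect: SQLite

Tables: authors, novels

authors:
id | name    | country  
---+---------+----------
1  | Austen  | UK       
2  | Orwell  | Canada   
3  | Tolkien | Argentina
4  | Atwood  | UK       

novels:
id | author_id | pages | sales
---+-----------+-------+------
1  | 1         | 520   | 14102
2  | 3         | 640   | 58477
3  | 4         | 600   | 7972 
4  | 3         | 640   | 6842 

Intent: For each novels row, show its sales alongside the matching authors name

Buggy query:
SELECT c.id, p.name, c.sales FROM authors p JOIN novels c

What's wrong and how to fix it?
Bug: JOIN with no ON clause produces a cartesian product; every novels row pairs with every authors row

Fix: Specify the join condition linking the foreign key to the parent id

Corrected query:
SELECT c.id, p.name, c.sales FROM authors p JOIN novels c ON c.author_id = p.id

Result:
id | name    | sales
---+---------+------
1  | Austen  | 14102
2  | Tolkien | 58477
3  | Atwood  | 7972 
4  | Tolkien | 6842 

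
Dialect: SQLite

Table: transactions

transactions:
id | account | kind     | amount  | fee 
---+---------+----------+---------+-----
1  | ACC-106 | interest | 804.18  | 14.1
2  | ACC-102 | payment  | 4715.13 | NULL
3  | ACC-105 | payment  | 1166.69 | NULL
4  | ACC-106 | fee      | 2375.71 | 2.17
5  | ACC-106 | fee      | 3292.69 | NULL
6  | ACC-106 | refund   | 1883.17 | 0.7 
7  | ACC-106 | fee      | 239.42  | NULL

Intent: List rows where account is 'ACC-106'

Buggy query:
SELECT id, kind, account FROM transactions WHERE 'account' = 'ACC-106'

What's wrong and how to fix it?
Bug: Single quotes denote string literals in SQL; the column name is being compared as a constant string

Fix: Reference the column as account without single quotes

Corrected query:
SELECT id, kind, account FROM transactions WHERE account = 'ACC-106'

Result:
id | kind     | account
---+----------+--------
1  | interest | ACC-106
4  | fee      | ACC-106
5  | fee      | ACC-106
6  | refund   | ACC-106
7  | fee      | ACC-106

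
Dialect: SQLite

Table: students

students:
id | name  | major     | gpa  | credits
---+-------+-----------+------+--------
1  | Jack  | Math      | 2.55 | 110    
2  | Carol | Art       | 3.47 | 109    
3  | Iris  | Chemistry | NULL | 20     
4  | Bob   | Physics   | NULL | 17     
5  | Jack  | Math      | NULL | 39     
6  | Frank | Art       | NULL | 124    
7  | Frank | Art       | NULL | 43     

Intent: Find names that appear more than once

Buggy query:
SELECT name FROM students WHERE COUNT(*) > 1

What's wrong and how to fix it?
Bug: WHERE can't reference COUNT(*); aggregates are computed after WHERE

Fix: Group first, then use HAVING for the count condition

Corrected query:
SELECT name FROM students GROUP BY name HAVING COUNT(*) > 1

Result:
name 
-----
Frank
Jack 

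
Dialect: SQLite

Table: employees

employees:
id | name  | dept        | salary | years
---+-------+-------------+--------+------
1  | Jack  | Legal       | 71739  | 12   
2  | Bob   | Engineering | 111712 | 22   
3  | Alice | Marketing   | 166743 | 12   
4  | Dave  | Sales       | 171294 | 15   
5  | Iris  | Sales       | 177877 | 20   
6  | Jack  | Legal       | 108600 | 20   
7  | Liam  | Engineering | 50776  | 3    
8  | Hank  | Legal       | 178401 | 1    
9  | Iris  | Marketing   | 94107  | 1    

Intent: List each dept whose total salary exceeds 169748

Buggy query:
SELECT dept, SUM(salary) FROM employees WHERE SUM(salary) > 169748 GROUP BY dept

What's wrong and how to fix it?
Bug: SUM(salary) is an aggregate, but WHERE filters rows before aggregation

Fix: Use HAVING (which filters groups after aggregation) instead of WHERE

Corrected query:
SELECT dept, SUM(salary) FROM employees GROUP BY dept HAVING SUM(salary) > 169748

Result:
dept      | SUM(salary)
----------+------------
Legal     | 358740     
Marketing | 260850     
Sales     | 349171     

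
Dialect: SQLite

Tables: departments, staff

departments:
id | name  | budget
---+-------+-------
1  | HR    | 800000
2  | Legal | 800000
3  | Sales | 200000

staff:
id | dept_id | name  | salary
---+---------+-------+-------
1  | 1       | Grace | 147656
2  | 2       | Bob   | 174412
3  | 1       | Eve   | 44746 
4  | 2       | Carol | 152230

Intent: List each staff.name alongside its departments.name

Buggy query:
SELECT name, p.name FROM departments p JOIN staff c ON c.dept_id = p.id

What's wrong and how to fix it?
Bug: 'name' exists in both joined tables, so the database can't tell which one is meant

Fix: Prefix ambiguous columns with the table alias

Corrected query:
SELECT c.name, p.name FROM departments p JOIN staff c ON c.dept_id = p.id

Result:
name  | name 
------+------
Grace | HR   
Bob   | Legal
Eve   | HR   
Carol | Legal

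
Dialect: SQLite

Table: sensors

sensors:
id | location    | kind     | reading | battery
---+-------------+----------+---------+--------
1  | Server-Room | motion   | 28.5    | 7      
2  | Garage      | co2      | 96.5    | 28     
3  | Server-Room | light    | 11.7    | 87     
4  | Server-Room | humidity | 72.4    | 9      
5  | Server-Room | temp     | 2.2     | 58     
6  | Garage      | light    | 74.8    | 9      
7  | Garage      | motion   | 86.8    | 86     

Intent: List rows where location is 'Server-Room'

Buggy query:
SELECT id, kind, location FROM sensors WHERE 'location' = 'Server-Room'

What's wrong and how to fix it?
Bug: Single quotes denote string literals in SQL; the column name is being compared as a constant string

Fix: Remove the quotes around the column name (or use double quotes for an identifier)

Corrected query:
SELECT id, kind, location FROM sensors WHERE location = 'Server-Room'

Result:
id | kind     | location   
---+----------+------------
1  | motion   | Server-Room
3  | light    | Server-Room
4  | humidity | Server-Room
5  | temp     | Server-Room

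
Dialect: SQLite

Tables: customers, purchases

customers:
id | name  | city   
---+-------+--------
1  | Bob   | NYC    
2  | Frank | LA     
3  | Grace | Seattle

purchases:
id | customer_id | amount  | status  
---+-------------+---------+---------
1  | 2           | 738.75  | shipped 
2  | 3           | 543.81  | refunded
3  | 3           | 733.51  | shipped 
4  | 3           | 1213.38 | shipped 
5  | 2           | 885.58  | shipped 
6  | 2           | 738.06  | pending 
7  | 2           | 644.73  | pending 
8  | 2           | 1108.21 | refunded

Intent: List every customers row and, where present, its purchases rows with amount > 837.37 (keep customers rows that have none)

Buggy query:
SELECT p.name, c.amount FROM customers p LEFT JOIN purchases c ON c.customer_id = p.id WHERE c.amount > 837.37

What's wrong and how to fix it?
Bug: Filtering c.amount in WHERE discards the NULL rows produced by LEFT JOIN, turning it into an inner join

Fix: Put 'c.amount > 837.37' in the JOIN's ON clause instead of WHERE

Corrected query:
SELECT p.name, c.amount FROM customers p LEFT JOIN purchases c ON c.customer_id = p.id AND c.amount > 837.37

Result:
name  | amount 
------+--------
Bob   | NULL   
Frank | 885.58 
Frank | 1108.21
Grace | 1213.38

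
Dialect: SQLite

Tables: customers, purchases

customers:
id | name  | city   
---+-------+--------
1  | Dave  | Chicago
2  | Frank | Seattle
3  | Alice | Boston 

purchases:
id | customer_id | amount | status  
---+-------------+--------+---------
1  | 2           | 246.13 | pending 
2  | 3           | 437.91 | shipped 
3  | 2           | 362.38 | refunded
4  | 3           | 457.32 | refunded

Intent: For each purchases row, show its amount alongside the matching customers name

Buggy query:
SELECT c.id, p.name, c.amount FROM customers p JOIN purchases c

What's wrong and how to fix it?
Bug: JOIN with no ON clause produces a cartesian product; every purchases row pairs with every customers row

Fix: Specify the join condition linking the foreign key to the parent id

Corrected query:
SELECT c.id, p.name, c.amount FROM customers p JOIN purchases c ON c.customer_id = p.id

Result:
id | name  | amount
---+-------+-------
1  | Frank | 246.13
2  | Alice | 437.91
3  | Frank | 362.38
4  | Alice | 457.32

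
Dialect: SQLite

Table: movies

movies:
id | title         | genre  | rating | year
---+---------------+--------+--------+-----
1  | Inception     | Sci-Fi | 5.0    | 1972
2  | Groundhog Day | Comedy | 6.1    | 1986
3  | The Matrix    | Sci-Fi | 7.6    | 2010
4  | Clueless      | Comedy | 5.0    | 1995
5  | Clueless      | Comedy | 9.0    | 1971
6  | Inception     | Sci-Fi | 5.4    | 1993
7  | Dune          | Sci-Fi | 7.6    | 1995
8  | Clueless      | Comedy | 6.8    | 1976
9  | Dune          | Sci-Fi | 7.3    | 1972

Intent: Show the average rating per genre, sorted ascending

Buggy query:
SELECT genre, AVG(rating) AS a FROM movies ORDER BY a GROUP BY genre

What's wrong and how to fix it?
Bug: ORDER BY appears before GROUP BY; SQL clause order requires GROUP BY first

Fix: Move ORDER BY to the end, after GROUP BY

Corrected query:
SELECT genre, AVG(rating) AS a FROM movies GROUP BY genre ORDER BY a

Result:
genre  | a    
-------+------
Sci-Fi | 6.58 
Comedy | 6.725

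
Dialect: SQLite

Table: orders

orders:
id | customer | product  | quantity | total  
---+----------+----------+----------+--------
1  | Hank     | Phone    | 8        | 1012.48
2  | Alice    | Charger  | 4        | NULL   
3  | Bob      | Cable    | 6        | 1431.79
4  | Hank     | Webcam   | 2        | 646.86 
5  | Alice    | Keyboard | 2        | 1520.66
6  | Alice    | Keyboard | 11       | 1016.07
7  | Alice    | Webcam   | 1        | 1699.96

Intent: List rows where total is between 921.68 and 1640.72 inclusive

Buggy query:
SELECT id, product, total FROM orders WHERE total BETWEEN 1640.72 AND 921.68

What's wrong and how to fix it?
Bug: BETWEEN expects the lower bound first; with 1640.72 AND 921.68 the range is empty

Fix: Write BETWEEN 921.68 AND 1640.72

Corrected query:
SELECT id, product, total FROM orders WHERE total BETWEEN 921.68 AND 1640.72

Result:
id | product  | total  
---+----------+--------
1  | Phone    | 1012.48
3  | Cable    | 1431.79
5  | Keyboard | 1520.66
6  | Keyboard | 1016.07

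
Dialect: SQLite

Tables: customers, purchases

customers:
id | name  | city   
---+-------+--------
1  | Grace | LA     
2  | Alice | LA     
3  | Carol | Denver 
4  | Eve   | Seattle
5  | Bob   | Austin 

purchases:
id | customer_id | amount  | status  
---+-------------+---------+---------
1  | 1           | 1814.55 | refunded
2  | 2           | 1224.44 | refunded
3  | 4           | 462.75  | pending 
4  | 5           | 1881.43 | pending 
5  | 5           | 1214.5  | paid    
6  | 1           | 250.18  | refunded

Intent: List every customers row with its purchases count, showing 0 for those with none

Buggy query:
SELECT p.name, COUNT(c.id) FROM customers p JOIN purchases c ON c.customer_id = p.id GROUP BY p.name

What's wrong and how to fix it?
Bug: INNER JOIN drops customers rows that have no matching purchases rows

Fix: Switch to LEFT JOIN to retain unmatched parent rows

Corrected query:
SELECT p.name, COUNT(c.id) FROM customers p LEFT JOIN purchases c ON c.customer_id = p.id GROUP BY p.name

Result:
name  | COUNT(c.id)
------+------------
Alice | 1          
Bob   | 2          
Carol | 0          
Eve   | 1          
Grace | 2          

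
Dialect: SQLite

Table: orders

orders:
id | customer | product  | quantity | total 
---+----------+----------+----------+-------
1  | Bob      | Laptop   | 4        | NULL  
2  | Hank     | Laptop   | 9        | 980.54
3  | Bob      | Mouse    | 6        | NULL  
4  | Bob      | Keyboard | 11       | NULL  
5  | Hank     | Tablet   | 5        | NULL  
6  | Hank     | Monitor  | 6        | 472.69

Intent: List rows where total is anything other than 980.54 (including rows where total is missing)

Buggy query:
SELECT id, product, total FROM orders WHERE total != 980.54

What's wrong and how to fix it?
Bug: Inequality against NULL is unknown, not true; rows with NULL are dropped

Fix: Add an explicit OR total IS NULL to include the missing-value rows

Corrected query:
SELECT id, product, total FROM orders WHERE total != 980.54 OR total IS NULL

Result:
id | product  | total 
---+----------+-------
1  | Laptop   | NULL  
3  | Mouse    | NULL  
4  | Keyboard | NULL  
5  | Tablet   | NULL  
6  | Monitor  | 472.69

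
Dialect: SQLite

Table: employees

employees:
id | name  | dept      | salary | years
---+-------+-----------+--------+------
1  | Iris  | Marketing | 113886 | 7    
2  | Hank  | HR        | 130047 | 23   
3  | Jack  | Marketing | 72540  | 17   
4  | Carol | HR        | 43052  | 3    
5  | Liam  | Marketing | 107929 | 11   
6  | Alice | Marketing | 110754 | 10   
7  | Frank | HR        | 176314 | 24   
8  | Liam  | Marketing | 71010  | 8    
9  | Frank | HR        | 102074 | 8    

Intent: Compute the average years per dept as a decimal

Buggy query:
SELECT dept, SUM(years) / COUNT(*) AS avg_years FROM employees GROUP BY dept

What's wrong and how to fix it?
Bug: Both operands are integers, so '/' performs integer division and truncates

Fix: Multiply by 1.0 (or CAST to REAL) to force floating-point division

Corrected query:
SELECT dept, SUM(years) * 1.0 / COUNT(*) AS avg_years FROM employees GROUP BY dept

Result:
dept      | avg_years
----------+----------
HR        | 14.5     
Marketing | 10.6     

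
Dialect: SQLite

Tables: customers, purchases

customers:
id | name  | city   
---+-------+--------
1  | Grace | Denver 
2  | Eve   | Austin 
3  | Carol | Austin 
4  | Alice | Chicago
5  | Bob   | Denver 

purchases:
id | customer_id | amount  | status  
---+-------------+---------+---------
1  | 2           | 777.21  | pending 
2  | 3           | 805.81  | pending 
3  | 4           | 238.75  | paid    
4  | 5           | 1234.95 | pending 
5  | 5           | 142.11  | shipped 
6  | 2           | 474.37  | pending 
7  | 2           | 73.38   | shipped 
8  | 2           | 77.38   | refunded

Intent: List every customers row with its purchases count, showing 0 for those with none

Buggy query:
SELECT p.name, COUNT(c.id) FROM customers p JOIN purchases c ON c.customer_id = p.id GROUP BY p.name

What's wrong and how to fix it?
Bug: An inner join excludes parents with zero children

Fix: Use LEFT JOIN so parents without children still appear (COUNT(c.id) gives 0)

Corrected query:
SELECT p.name, COUNT(c.id) FROM customers p LEFT JOIN purchases c ON c.customer_id = p.id GROUP BY p.name

Result:
name  | COUNT(c.id)
------+------------
Alice | 1          
Bob   | 2          
Carol | 1          
Eve   | 4          
Grace | 0          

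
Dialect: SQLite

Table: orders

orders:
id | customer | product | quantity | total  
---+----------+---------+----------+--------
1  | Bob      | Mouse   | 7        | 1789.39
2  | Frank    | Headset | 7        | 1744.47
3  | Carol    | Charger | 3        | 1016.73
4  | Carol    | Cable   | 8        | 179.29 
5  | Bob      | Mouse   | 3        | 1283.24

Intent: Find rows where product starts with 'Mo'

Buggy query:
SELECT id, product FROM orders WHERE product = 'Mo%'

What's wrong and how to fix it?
Bug: '=' compares the literal string including the % character; pattern matching needs LIKE

Fix: Replace '=' with LIKE so 'Mo%' is treated as a pattern

Corrected query:
SELECT id, product FROM orders WHERE product LIKE 'Mo%'

Result:
id | product
---+--------
1  | Mouse  
5  | Mouse  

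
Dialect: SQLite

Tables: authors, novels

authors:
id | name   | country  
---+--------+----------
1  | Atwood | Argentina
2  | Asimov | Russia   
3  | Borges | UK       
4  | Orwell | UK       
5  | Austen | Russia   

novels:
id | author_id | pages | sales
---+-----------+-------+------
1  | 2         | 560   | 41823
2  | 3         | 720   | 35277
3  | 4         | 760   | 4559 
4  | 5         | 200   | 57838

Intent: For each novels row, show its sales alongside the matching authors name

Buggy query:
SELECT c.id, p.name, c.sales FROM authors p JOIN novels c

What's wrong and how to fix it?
Bug: JOIN with no ON clause produces a cartesian product; every novels row pairs with every authors row

Fix: Specify the join condition linking the foreign key to the parent id

Corrected query:
SELECT c.id, p.name, c.sales FROM authors p JOIN novels c ON c.author_id = p.id

Result:
id | name   | sales
---+--------+------
1  | Asimov | 41823
2  | Borges | 35277
3  | Orwell | 4559 
4  | Austen | 57838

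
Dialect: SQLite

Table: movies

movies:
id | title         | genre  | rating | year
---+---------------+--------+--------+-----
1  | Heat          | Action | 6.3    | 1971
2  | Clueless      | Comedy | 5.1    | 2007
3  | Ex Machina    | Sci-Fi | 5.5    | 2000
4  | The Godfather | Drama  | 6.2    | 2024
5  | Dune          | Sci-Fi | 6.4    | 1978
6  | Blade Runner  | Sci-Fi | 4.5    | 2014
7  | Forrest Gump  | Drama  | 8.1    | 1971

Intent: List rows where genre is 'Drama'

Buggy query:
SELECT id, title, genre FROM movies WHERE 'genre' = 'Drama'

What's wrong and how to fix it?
Bug: Single quotes denote string literals in SQL; the column name is being compared as a constant string

Fix: Remove the quotes around the column name (or use double quotes for an identifier)

Corrected query:
SELECT id, title, genre FROM movies WHERE genre = 'Drama'

Result:
id | title         | genre
---+---------------+------
4  | The Godfather | Drama
7  | Forrest Gump  | Drama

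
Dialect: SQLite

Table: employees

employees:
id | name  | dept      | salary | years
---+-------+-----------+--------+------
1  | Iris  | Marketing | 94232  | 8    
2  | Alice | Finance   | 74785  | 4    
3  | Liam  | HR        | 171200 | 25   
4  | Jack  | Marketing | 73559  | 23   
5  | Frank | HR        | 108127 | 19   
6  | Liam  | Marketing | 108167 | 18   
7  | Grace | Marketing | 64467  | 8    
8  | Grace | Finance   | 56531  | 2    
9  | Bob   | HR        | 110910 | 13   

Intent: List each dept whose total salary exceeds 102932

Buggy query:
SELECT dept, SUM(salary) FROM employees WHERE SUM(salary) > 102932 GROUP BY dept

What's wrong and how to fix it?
Bug: WHERE runs before GROUP BY, so aggregates aren't available there

Fix: Move the aggregate condition to a HAVING clause

Corrected query:
SELECT dept, SUM(salary) FROM employees GROUP BY dept HAVING SUM(salary) > 102932

Result:
dept      | SUM(salary)
----------+------------
Finance   | 131316     
HR        | 390237     
Marketing | 340425     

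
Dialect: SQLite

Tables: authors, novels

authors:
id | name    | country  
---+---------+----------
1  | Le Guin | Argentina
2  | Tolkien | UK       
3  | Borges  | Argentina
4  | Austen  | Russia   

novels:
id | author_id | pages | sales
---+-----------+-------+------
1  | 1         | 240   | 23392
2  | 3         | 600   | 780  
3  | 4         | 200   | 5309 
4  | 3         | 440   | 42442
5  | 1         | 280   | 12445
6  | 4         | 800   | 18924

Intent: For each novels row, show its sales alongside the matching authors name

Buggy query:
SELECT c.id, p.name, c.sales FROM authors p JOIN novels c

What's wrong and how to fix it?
Bug: Missing join condition: each novels row is matched to all authors rows instead of just its own

Fix: Add ON c.author_id = p.id to the JOIN

Corrected query:
SELECT c.id, p.name, c.sales FROM authors p JOIN novels c ON c.author_id = p.id

Result:
id | name    | sales
---+---------+------
1  | Le Guin | 23392
2  | Borges  | 780  
3  | Austen  | 5309 
4  | Borges  | 42442
5  | Le Guin | 12445
6  | Austen  | 18924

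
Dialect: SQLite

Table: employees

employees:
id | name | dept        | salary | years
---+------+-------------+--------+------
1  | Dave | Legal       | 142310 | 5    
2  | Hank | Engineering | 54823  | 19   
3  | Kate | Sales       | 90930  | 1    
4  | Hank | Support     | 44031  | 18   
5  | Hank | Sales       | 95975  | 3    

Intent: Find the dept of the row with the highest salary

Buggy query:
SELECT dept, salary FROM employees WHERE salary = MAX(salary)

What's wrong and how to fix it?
Bug: MAX(salary) is an aggregate and cannot be used directly in WHERE

Fix: Use a subquery: WHERE salary = (SELECT MAX(salary) FROM employees)

Corrected query:
SELECT dept, salary FROM employees WHERE salary = (SELECT MAX(salary) FROM employees)

Result:
dept  | salary
------+-------
Legal | 142310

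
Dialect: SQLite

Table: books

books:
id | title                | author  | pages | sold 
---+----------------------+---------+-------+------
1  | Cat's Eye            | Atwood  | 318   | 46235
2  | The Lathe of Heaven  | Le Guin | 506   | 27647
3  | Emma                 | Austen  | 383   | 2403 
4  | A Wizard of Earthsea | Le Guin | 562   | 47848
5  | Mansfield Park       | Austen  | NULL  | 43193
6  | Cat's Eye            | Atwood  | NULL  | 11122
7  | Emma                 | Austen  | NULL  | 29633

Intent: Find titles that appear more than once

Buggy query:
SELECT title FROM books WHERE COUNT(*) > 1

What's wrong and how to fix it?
Bug: COUNT(*) is an aggregate and cannot be used in WHERE

Fix: Group first, then use HAVING for the count condition

Corrected query:
SELECT title FROM books GROUP BY title HAVING COUNT(*) > 1

Result:
title    
---------
Cat's Eye
Emma     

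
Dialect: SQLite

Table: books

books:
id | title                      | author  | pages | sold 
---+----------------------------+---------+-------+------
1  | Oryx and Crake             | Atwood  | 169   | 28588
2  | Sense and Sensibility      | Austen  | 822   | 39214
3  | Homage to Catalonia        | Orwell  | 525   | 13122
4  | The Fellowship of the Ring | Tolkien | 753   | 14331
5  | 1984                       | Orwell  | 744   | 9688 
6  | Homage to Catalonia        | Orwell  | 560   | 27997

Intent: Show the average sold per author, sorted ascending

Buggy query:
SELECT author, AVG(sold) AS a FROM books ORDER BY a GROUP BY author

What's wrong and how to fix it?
Bug: ORDER BY appears before GROUP BY; SQL clause order requires GROUP BY first

Fix: Move ORDER BY to the end, after GROUP BY

Corrected query:
SELECT author, AVG(sold) AS a FROM books GROUP BY author ORDER BY a

Result:
author  | a           
--------+-------------
Tolkien | 14331       
Orwell  | 16935.666667
Atwood  | 28588       
Austen  | 39214       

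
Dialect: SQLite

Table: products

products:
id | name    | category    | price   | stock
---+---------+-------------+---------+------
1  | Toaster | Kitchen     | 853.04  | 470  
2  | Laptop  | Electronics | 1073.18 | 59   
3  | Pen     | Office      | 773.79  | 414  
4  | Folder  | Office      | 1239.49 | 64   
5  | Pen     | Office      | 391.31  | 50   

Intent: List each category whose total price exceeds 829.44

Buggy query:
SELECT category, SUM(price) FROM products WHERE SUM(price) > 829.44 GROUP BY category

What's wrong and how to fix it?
Bug: SUM(price) is an aggregate, but WHERE filters rows before aggregation

Fix: Move the aggregate condition to a HAVING clause

Corrected query:
SELECT category, SUM(price) FROM products GROUP BY category HAVING SUM(price) > 829.44

Result:
category    | SUM(price)
------------+-----------
Electronics | 1073.18   
Kitchen     | 853.04    
Office      | 2404.59   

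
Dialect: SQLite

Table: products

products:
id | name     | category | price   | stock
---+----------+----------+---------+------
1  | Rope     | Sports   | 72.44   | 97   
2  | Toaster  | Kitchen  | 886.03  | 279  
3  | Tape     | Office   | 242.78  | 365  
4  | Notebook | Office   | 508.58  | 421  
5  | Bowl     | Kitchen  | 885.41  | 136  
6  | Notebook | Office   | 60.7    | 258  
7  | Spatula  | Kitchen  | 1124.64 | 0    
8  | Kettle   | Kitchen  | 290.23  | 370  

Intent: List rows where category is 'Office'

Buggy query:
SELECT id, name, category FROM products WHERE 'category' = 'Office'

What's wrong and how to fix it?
Bug: Single quotes denote string literals in SQL; the column name is being compared as a constant string

Fix: Reference the column as category without single quotes

Corrected query:
SELECT id, name, category FROM products WHERE category = 'Office'

Result:
id | name     | category
---+----------+---------
3  | Tape     | Office  
4  | Notebook | Office  
6  | Notebook | Office  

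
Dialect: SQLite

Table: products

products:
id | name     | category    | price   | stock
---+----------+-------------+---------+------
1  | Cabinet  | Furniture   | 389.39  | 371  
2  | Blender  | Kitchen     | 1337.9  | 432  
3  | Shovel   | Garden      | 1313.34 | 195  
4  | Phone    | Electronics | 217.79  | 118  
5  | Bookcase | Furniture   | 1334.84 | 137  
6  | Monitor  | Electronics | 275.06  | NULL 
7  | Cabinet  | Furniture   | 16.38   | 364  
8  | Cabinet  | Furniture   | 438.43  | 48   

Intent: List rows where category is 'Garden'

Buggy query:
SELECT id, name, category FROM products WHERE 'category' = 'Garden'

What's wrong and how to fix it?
Bug: 'category' in single quotes is a string literal, not the column; the comparison is literal-vs-literal and never true

Fix: Reference the column as category without single quotes

Corrected query:
SELECT id, name, category FROM products WHERE category = 'Garden'

Result:
id | name   | category
---+--------+---------
3  | Shovel | Garden  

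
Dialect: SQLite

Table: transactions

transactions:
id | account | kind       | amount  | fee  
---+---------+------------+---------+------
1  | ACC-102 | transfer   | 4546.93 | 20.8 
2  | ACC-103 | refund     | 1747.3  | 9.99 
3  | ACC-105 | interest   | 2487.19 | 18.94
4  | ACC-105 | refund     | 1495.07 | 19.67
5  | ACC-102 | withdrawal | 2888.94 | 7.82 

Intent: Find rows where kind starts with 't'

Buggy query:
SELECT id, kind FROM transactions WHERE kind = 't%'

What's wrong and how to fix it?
Bug: Wildcards only work with LIKE; '=' treats '%' as a literal character

Fix: Use LIKE for wildcard pattern matching

Corrected query:
SELECT id, kind FROM transactions WHERE kind LIKE 't%'

Result:
id | kind    
---+---------
1  | transfer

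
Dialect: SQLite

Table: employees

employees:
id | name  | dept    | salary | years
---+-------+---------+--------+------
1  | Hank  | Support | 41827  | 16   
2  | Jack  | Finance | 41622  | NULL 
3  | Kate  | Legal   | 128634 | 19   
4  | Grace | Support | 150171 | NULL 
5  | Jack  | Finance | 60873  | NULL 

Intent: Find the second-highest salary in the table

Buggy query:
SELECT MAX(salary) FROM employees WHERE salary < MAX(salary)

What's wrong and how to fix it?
Bug: The inner MAX is an aggregate inside WHERE, which is not allowed

Fix: Put the inner MAX in a scalar subquery

Corrected query:
SELECT MAX(salary) FROM employees WHERE salary < (SELECT MAX(salary) FROM employees)

Result:
MAX(salary)
-----------
128634     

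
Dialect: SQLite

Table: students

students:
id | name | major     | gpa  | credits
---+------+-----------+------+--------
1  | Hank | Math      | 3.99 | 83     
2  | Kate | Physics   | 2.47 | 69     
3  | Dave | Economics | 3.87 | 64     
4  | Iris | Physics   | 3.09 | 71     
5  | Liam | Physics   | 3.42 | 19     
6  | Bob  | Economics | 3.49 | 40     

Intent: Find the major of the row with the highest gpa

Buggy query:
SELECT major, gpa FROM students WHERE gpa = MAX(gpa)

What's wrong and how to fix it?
Bug: MAX(gpa) is an aggregate and cannot be used directly in WHERE

Fix: Use a subquery: WHERE gpa = (SELECT MAX(gpa) FROM students)

Corrected query:
SELECT major, gpa FROM students WHERE gpa = (SELECT MAX(gpa) FROM students)

Result:
major | gpa 
------+-----
Math  | 3.99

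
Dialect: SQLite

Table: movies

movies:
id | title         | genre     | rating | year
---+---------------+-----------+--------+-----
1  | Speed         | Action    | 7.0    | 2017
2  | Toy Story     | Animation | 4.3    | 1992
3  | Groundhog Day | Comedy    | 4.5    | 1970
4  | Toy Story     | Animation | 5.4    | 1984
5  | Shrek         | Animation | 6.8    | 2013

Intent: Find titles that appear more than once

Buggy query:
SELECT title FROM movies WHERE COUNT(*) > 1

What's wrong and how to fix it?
Bug: WHERE can't reference COUNT(*); aggregates are computed after WHERE

Fix: GROUP BY title, then filter groups with HAVING COUNT(*) > 1

Corrected query:
SELECT title FROM movies GROUP BY title HAVING COUNT(*) > 1

Result:
title    
---------
Toy Story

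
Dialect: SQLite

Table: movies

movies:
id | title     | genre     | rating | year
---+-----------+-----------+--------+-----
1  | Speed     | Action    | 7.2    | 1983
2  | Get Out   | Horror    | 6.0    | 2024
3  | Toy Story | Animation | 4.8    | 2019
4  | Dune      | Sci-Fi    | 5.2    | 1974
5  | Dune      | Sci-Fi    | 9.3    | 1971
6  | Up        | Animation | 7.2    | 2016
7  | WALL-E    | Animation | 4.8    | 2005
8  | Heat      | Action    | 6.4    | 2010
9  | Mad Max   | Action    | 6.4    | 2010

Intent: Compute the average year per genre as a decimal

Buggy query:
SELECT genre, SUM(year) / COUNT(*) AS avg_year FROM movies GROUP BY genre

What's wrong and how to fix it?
Bug: Both operands are integers, so '/' performs integer division and truncates

Fix: Multiply by 1.0 (or CAST to REAL) to force floating-point division

Corrected query:
SELECT genre, SUM(year) * 1.0 / COUNT(*) AS avg_year FROM movies GROUP BY genre

Result:
genre     | avg_year   
----------+------------
Action    | 2001       
Animation | 2013.333333
Horror    | 2024       
Sci-Fi    | 1972.5     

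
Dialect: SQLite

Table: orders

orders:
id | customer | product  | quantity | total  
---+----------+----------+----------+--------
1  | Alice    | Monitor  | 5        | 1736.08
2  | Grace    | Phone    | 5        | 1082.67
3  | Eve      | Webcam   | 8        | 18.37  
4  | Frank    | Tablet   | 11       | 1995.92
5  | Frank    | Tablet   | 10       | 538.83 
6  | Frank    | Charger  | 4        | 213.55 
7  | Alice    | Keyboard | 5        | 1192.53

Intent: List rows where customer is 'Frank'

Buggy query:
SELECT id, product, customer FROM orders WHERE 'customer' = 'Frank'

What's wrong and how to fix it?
Bug: Single quotes denote string literals in SQL; the column name is being compared as a constant string

Fix: Remove the quotes around the column name (or use double quotes for an identifier)

Corrected query:
SELECT id, product, customer FROM orders WHERE customer = 'Frank'

Result:
id | product | customer
---+---------+---------
4  | Tablet  | Frank   
5  | Tablet  | Frank   
6  | Charger | Frank   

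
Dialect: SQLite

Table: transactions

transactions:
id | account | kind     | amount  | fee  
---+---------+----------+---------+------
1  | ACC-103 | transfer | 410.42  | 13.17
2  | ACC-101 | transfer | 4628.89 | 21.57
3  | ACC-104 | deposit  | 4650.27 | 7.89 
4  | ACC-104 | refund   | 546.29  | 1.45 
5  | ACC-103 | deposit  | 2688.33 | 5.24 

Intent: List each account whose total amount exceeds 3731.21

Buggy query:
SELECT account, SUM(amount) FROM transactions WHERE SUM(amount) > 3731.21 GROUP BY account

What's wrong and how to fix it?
Bug: WHERE runs before GROUP BY, so aggregates aren't available there

Fix: Move the aggregate condition to a HAVING clause

Corrected query:
SELECT account, SUM(amount) FROM transactions GROUP BY account HAVING SUM(amount) > 3731.21

Result:
account | SUM(amount)
--------+------------
ACC-101 | 4628.89    
ACC-104 | 5196.56    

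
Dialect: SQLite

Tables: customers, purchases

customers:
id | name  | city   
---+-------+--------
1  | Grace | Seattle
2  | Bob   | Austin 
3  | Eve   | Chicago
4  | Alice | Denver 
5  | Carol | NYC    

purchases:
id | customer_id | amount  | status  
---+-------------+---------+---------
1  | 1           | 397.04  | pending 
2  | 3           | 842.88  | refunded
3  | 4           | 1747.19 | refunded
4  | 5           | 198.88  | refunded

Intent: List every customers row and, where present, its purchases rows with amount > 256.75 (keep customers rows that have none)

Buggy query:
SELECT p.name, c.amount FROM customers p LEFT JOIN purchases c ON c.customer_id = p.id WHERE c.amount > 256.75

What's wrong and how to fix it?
Bug: A WHERE condition on the right-hand table after LEFT JOIN drops unmatched parents

Fix: Move the right-table condition into the ON clause so unmatched parents are kept

Corrected query:
SELECT p.name, c.amount FROM customers p LEFT JOIN purchases c ON c.customer_id = p.id AND c.amount > 256.75

Result:
name  | amount 
------+--------
Grace | 397.04 
Bob   | NULL   
Eve   | 842.88 
Alice | 1747.19
Carol | NULL   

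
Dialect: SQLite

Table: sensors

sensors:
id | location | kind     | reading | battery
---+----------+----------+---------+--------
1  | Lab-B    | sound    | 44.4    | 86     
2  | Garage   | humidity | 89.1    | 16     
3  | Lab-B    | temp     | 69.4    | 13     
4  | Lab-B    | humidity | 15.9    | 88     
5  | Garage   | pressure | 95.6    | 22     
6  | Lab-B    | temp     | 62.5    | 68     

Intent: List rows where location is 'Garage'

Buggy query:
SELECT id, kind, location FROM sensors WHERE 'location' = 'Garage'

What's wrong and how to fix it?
Bug: 'location' in single quotes is a string literal, not the column; the comparison is literal-vs-literal and never true

Fix: Reference the column as location without single quotes

Corrected query:
SELECT id, kind, location FROM sensors WHERE location = 'Garage'

Result:
id | kind     | location
---+----------+---------
2  | humidity | Garage  
5  | pressure | Garage  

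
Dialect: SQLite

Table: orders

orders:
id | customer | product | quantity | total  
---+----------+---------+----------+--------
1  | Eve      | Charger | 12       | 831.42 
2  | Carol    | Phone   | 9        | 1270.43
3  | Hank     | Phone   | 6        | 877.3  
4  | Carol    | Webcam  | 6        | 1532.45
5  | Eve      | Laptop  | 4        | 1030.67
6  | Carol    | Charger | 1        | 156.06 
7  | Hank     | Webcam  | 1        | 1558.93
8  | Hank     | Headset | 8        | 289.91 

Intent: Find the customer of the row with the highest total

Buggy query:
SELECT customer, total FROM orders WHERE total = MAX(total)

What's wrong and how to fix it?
Bug: MAX(total) is an aggregate and cannot be used directly in WHERE

Fix: Use a subquery: WHERE total = (SELECT MAX(total) FROM orders)

Corrected query:
SELECT customer, total FROM orders WHERE total = (SELECT MAX(total) FROM orders)

Result:
customer | total  
---------+--------
Hank     | 1558.93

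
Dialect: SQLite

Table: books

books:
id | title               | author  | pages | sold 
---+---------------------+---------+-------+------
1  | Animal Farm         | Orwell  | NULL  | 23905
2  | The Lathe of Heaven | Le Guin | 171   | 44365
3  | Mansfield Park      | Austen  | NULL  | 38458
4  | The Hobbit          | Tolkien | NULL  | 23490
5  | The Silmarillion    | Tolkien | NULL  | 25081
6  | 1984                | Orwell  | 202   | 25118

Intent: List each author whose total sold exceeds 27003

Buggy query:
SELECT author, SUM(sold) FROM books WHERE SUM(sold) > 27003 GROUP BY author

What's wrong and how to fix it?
Bug: SUM(sold) is an aggregate, but WHERE filters rows before aggregation

Fix: Move the aggregate condition to a HAVING clause

Corrected query:
SELECT author, SUM(sold) FROM books GROUP BY author HAVING SUM(sold) > 27003

Result:
author  | SUM(sold)
--------+----------
Austen  | 38458    
Le Guin | 44365    
Orwell  | 49023    
Tolkien | 48571    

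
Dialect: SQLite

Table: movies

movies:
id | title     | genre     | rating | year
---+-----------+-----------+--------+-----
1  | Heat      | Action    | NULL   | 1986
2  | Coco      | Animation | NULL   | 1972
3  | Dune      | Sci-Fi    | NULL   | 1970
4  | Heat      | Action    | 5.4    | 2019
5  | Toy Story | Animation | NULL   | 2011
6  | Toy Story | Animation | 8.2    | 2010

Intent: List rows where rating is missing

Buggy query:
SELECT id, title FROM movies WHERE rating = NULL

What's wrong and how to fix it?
Bug: Comparing to NULL with '=' never matches; NULL = NULL is unknown, not true

Fix: Replace '= NULL' with 'IS NULL'

Corrected query:
SELECT id, title FROM movies WHERE rating IS NULL

Result:
id | title    
---+----------
1  | Heat     
2  | Coco     
3  | Dune     
5  | Toy Story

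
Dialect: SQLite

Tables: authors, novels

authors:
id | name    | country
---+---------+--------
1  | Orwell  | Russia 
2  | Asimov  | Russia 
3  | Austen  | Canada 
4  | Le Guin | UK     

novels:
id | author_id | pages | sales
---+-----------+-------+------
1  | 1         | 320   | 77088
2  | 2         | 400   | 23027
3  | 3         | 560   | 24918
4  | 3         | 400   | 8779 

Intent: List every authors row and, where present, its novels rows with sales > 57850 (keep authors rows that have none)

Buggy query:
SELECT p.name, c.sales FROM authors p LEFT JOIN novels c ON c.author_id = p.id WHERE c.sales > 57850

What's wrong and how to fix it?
Bug: Filtering c.sales in WHERE discards the NULL rows produced by LEFT JOIN, turning it into an inner join

Fix: Put 'c.sales > 57850' in the JOIN's ON clause instead of WHERE

Corrected query:
SELECT p.name, c.sales FROM authors p LEFT JOIN novels c ON c.author_id = p.id AND c.sales > 57850

Result:
name    | sales
--------+------
Orwell  | 77088
Asimov  | NULL 
Austen  | NULL 
Le Guin | NULL 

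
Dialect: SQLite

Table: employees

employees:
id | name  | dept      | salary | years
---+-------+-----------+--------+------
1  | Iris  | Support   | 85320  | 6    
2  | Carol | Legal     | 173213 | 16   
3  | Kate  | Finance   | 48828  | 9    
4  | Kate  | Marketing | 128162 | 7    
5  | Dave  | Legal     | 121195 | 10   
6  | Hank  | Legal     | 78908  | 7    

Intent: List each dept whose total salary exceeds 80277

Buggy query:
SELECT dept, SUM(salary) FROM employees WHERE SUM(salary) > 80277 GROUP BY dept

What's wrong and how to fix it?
Bug: SUM(salary) is an aggregate, but WHERE filters rows before aggregation

Fix: Move the aggregate condition to a HAVING clause

Corrected query:
SELECT dept, SUM(salary) FROM employees GROUP BY dept HAVING SUM(salary) > 80277

Result:
dept      | SUM(salary)
----------+------------
Legal     | 373316     
Marketing | 128162     
Support   | 85320      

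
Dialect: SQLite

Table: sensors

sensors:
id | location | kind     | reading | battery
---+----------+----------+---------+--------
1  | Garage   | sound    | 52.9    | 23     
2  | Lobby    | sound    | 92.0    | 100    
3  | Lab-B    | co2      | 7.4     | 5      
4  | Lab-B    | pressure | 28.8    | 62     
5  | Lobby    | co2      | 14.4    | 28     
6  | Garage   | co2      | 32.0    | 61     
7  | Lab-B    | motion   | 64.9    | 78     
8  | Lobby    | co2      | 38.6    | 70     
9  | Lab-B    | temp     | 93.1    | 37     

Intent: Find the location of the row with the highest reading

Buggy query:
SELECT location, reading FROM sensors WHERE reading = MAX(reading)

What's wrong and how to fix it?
Bug: WHERE is evaluated per row; an aggregate over the whole table isn't defined there

Fix: Wrap MAX in a scalar subquery so WHERE compares against a single value

Corrected query:
SELECT location, reading FROM sensors WHERE reading = (SELECT MAX(reading) FROM sensors)

Result:
location | reading
---------+--------
Lab-B    | 93.1   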